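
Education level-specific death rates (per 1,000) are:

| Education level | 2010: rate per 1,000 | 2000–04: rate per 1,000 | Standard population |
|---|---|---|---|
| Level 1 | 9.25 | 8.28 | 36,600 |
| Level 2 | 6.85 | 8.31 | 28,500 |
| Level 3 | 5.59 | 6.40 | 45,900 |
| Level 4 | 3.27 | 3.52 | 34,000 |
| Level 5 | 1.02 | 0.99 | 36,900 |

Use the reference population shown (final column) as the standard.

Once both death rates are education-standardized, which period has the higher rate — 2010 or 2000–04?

2000–04

Standard total = 181,900; weights = 0.2012, 0.1567, 0.2523, 0.1869, 0.2029.
2010: 0.2012×9.25 + 0.1567×6.85 + 0.2523×5.59 + 0.1869×3.27 + 0.2029×1.02 = 5.1631 per 1,000.
2000–04: 0.2012×8.28 + 0.1567×8.31 + 0.2523×6.40 + 0.1869×3.52 + 0.2029×0.99 = 5.4417 per 1,000.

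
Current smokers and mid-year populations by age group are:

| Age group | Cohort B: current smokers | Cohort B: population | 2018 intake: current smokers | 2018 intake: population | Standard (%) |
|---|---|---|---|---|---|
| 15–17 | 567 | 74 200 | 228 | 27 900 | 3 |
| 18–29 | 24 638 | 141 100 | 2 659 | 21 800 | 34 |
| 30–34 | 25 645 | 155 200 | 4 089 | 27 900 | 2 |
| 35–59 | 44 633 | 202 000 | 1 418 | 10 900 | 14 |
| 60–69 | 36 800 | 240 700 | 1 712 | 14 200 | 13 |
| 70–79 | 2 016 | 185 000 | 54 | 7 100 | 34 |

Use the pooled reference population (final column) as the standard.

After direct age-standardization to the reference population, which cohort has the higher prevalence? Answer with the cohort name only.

Cohort B

Age-specific rates per 1 000 for Cohort B: 7.642, 174.614, 165.238, 220.955, 152.887, 10.897.
For the 2018 intake: 8.172, 121.972, 146.559, 130.092, 120.563, 7.606.
Standard weights: 0.03, 0.34, 0.02, 0.14, 0.13, 0.34.
Cohort B: 0.0300×7.642 + 0.3400×174.614 + 0.0200×165.238 + 0.1400×220.955 + 0.1300×152.887 + 0.3400×10.897 = 117.4169 per 1 000.
The 2018 intake: 0.0300×8.172 + 0.3400×121.972 + 0.0200×146.559 + 0.1400×130.092 + 0.1300×120.563 + 0.3400×7.606 = 81.1190 per 1 000.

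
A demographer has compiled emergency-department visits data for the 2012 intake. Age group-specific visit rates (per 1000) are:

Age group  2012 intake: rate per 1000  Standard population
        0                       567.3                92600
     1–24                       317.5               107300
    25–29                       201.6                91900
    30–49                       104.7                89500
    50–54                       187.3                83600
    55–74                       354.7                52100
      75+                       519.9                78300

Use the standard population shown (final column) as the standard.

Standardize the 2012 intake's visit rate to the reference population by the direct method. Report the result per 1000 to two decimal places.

318.06

Standard total = 595300; weights = 0.1556, 0.1802, 0.1544, 0.1503, 0.1404, 0.0875, 0.1315.
Standardized rate: 0.1556×567.3 + 0.1802×317.5 + 0.1544×201.6 + 0.1503×104.7 + 0.1404×187.3 + 0.0875×354.7 + 0.1315×519.9 = 318.0644 per 1000.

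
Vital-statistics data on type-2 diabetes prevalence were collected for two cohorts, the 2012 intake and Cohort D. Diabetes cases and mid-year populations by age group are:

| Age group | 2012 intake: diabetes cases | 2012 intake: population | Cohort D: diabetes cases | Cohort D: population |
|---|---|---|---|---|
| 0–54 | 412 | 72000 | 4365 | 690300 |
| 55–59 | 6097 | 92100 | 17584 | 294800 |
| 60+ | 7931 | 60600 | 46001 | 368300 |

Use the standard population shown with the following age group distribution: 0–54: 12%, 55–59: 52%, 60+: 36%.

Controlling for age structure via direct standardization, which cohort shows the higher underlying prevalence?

2012 intake

Age-specific rates per 1000 for the 2012 intake: 5.722, 66.200, 130.875.
For Cohort D: 6.323, 59.647, 124.901.
Standard weights: 0.12, 0.52, 0.36.
The 2012 intake: 0.1200×5.722 + 0.5200×66.200 + 0.3600×130.875 = 82.2254 per 1000.
Cohort D: 0.1200×6.323 + 0.5200×59.647 + 0.3600×124.901 = 76.7397 per 1000.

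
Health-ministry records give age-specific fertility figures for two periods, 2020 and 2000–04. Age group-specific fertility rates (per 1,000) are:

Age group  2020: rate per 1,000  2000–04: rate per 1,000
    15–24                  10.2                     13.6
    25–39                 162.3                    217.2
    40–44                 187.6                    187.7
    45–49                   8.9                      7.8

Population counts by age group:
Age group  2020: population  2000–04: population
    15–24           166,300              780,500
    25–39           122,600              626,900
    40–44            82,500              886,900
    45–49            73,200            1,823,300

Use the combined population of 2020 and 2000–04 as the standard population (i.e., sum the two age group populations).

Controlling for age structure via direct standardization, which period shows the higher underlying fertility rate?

Combined standard total = 4,562,200; weights = 0.2075, 0.1643, 0.2125, 0.4157.
2020: 0.2075×10.2 + 0.1643×162.3 + 0.2125×187.6 + 0.4157×8.9 = 72.3422 per 1,000.
2000–04: 0.2075×13.6 + 0.1643×217.2 + 0.2125×187.7 + 0.4157×7.8 = 81.6310 per 1,000.
The crude rates (84.85 vs 79.53) would put 2020 higher, but that reflects its age composition; once standardized to a common age structure, 2000–04 has the higher underlying rate.

2000–04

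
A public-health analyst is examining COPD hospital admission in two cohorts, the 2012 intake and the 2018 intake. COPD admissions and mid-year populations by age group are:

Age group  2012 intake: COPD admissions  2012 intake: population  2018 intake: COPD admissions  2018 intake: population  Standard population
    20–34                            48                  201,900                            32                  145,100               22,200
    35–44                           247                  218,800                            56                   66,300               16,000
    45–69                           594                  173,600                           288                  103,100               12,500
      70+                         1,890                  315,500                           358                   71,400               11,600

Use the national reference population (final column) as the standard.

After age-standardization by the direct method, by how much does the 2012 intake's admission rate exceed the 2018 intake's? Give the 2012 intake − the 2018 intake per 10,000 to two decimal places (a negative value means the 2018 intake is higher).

Age-specific rates per 10,000 for the 2012 intake: 2.38, 11.29, 34.22, 59.90.
For the 2018 intake: 2.21, 8.45, 27.93, 50.14.
Standard total = 62,300; weights = 0.3563, 0.2568, 0.2006, 0.1862.
The 2012 intake: 0.3563×2.38 + 0.2568×11.29 + 0.2006×34.22 + 0.1862×59.90 = 21.7657 per 10,000.
The 2018 intake: 0.3563×2.21 + 0.2568×8.45 + 0.2006×27.93 + 0.1862×50.14 = 17.8957 per 10,000.
Difference = 21.7657 − 17.8957 = 3.8700.

3.87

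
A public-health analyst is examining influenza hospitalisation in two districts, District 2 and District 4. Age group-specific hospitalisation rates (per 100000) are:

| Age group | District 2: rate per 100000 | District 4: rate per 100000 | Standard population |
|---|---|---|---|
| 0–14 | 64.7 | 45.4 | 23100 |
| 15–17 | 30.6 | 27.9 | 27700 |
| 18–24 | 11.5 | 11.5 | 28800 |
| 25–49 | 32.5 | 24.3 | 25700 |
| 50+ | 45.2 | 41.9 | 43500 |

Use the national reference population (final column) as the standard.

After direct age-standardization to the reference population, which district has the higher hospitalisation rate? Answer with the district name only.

Standard total = 148800; weights = 0.1552, 0.1862, 0.1935, 0.1727, 0.2923.
District 2: 0.1552×64.7 + 0.1862×30.6 + 0.1935×11.5 + 0.1727×32.5 + 0.2923×45.2 = 36.7933 per 100000.
District 4: 0.1552×45.4 + 0.1862×27.9 + 0.1935×11.5 + 0.1727×24.3 + 0.2923×41.9 = 30.9135 per 100000.

District 2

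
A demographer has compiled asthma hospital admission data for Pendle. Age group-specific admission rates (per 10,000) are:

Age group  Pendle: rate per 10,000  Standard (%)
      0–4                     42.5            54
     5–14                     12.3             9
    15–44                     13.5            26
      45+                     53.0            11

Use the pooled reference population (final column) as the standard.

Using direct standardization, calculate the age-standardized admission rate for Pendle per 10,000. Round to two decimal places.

Standard weights: 0.54, 0.09, 0.26, 0.11.
Standardized rate: 0.5400×42.5 + 0.0900×12.3 + 0.2600×13.5 + 0.1100×53.0 = 33.3970 per 10,000.

33.40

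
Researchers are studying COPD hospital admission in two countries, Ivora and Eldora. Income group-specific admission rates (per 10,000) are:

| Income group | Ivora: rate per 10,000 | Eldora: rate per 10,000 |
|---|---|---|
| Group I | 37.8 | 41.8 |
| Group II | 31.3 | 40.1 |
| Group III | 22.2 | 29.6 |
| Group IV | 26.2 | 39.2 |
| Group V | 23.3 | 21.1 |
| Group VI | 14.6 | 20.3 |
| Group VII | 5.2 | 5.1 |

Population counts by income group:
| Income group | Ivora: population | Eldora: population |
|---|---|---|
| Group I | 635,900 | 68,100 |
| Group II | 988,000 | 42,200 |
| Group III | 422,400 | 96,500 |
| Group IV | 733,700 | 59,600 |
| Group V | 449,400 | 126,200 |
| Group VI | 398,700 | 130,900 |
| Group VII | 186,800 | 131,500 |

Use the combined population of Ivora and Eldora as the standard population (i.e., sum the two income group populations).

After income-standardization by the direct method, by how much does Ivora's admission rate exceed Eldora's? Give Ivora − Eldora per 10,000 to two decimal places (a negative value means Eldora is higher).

-6.21

Combined standard total = 4,469,900; weights = 0.1575, 0.2305, 0.1161, 0.1775, 0.1288, 0.1185, 0.0712.
Ivora: 0.1575×37.8 + 0.2305×31.3 + 0.1161×22.2 + 0.1775×26.2 + 0.1288×23.3 + 0.1185×14.6 + 0.0712×5.2 = 25.4948 per 10,000.
Eldora: 0.1575×41.8 + 0.2305×40.1 + 0.1161×29.6 + 0.1775×39.2 + 0.1288×21.1 + 0.1185×20.3 + 0.0712×5.1 = 31.7042 per 10,000.
Difference = 25.4948 − 31.7042 = -6.2093.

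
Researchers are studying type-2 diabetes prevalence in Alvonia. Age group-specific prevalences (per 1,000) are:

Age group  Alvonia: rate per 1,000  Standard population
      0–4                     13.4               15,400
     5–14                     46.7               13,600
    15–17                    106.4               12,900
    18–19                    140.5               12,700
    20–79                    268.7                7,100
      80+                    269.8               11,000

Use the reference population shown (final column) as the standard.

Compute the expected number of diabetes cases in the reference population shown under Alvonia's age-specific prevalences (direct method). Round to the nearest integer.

Expected diabetes cases = Σ (standard pop × age-specific rate ÷ 1,000)
= 15,400×13.4/1,000 + 13,600×46.7/1,000 + 12,900×106.4/1,000 + 12,700×140.5/1,000 + 7,100×268.7/1,000 + 11,000×269.8/1,000
= 206.36 + 635.12 + 1372.56 + 1784.35 + 1907.77 + 2967.80 = 8873.96.

8874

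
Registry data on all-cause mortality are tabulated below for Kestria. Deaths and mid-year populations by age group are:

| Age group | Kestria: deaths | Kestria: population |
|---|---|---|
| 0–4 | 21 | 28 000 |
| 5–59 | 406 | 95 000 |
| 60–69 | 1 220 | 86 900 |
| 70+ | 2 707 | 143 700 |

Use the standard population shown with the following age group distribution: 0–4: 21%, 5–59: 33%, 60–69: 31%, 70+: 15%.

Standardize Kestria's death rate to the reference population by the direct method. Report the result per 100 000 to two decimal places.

Age-specific rates per 100 000 for Kestria: 75.00, 427.37, 1403.91, 1883.79.
Standard weights: 0.21, 0.33, 0.31, 0.15.
Standardized rate: 0.2100×75.00 + 0.3300×427.37 + 0.3100×1403.91 + 0.1500×1883.79 = 874.5623 per 100 000.

874.56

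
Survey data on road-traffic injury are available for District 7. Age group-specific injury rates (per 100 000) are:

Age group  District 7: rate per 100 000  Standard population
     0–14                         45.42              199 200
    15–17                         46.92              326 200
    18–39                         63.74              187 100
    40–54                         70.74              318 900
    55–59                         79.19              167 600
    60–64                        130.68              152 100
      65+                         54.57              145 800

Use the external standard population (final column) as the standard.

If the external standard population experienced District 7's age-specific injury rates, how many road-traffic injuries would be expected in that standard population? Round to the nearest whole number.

999

Expected road-traffic injuries = Σ (standard pop × age-specific rate ÷ 100 000)
= 199 200×45.42/100 000 + 326 200×46.92/100 000 + 187 100×63.74/100 000 + 318 900×70.74/100 000 + 167 600×79.19/100 000 + 152 100×130.68/100 000 + 145 800×54.57/100 000
= 90.48 + 153.05 + 119.26 + 225.59 + 132.72 + 198.76 + 79.56 = 999.43.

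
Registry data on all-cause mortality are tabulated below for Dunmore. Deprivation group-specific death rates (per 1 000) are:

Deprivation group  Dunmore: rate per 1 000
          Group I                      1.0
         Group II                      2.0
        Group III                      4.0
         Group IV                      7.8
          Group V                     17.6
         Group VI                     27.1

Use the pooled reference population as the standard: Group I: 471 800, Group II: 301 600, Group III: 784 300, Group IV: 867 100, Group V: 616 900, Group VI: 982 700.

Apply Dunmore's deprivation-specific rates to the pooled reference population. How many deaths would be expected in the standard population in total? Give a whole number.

48464

Expected deaths = Σ (standard pop × deprivation-specific rate ÷ 1 000)
= 471 800×1.0/1 000 + 301 600×2.0/1 000 + 784 300×4.0/1 000 + 867 100×7.8/1 000 + 616 900×17.6/1 000 + 982 700×27.1/1 000
= 471.80 + 603.20 + 3137.20 + 6763.38 + 10857.44 + 26631.17 = 48464.19.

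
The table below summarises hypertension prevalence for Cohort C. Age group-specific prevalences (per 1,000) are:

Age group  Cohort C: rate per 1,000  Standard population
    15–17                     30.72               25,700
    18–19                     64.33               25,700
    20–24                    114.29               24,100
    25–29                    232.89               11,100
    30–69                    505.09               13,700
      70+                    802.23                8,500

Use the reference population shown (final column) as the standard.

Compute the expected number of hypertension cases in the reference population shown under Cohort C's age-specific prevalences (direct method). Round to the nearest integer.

Expected hypertension cases = Σ (standard pop × age-specific rate ÷ 1,000)
= 25,700×30.72/1,000 + 25,700×64.33/1,000 + 24,100×114.29/1,000 + 11,100×232.89/1,000 + 13,700×505.09/1,000 + 8,500×802.23/1,000
= 789.50 + 1653.28 + 2754.39 + 2585.08 + 6919.73 + 6818.95 = 21520.94.

21521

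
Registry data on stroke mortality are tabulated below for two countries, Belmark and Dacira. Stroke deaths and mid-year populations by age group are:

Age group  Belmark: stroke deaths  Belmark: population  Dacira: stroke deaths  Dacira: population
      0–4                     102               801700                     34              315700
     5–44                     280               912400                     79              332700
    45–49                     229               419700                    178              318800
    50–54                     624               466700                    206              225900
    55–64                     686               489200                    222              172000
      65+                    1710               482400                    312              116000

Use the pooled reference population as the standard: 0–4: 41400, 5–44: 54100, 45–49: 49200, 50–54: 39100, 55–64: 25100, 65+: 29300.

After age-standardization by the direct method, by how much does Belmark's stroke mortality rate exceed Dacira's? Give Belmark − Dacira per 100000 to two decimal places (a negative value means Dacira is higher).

Age-specific rates per 100000 for Belmark: 12.72, 30.69, 54.56, 133.70, 140.23, 354.48.
For Dacira: 10.77, 23.75, 55.83, 91.19, 129.07, 268.97.
Standard total = 238200; weights = 0.1738, 0.2271, 0.2065, 0.1641, 0.1054, 0.1230.
Belmark: 0.1738×12.72 + 0.2271×30.69 + 0.2065×54.56 + 0.1641×133.70 + 0.1054×140.23 + 0.1230×354.48 = 100.7777 per 100000.
Dacira: 0.1738×10.77 + 0.2271×23.75 + 0.2065×55.83 + 0.1641×91.19 + 0.1054×129.07 + 0.1230×268.97 = 80.4510 per 100000.
Difference = 100.7777 − 80.4510 = 20.3267.

20.33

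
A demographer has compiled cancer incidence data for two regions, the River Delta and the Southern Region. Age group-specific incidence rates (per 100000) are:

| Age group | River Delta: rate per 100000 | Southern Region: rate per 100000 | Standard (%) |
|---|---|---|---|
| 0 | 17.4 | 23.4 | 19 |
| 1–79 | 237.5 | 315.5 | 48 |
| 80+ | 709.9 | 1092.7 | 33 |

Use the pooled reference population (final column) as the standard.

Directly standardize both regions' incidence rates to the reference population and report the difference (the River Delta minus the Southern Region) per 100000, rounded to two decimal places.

Standard weights: 0.19, 0.48, 0.33.
The River Delta: 0.1900×17.4 + 0.4800×237.5 + 0.3300×709.9 = 351.5730 per 100000.
The Southern Region: 0.1900×23.4 + 0.4800×315.5 + 0.3300×1092.7 = 516.4770 per 100000.
Difference = 351.5730 − 516.4770 = -164.9040.

-164.90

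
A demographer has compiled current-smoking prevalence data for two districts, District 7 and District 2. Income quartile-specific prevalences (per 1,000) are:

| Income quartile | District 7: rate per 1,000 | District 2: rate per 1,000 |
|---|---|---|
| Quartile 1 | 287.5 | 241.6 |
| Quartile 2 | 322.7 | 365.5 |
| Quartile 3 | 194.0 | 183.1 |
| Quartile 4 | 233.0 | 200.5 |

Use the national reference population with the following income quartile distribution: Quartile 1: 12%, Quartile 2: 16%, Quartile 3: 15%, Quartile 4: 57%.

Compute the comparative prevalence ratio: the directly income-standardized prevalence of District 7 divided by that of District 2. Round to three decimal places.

1.082

Standard weights: 0.12, 0.16, 0.15, 0.57.
District 7: 0.1200×287.5 + 0.1600×322.7 + 0.1500×194.0 + 0.5700×233.0 = 248.0420 per 1,000.
District 2: 0.1200×241.6 + 0.1600×365.5 + 0.1500×183.1 + 0.5700×200.5 = 229.2220 per 1,000.
Ratio = 248.0420 ÷ 229.2220 = 1.08210.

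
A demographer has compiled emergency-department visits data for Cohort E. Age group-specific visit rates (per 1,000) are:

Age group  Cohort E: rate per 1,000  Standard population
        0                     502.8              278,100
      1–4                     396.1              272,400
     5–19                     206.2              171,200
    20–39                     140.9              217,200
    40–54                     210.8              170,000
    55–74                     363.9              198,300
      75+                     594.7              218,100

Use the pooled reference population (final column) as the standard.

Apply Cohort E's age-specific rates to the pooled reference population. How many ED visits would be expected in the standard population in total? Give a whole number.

Expected ED visits = Σ (standard pop × age-specific rate ÷ 1,000)
= 278,100×502.8/1,000 + 272,400×396.1/1,000 + 171,200×206.2/1,000 + 217,200×140.9/1,000 + 170,000×210.8/1,000 + 198,300×363.9/1,000 + 218,100×594.7/1,000
= 139828.68 + 107897.64 + 35301.44 + 30603.48 + 35836.00 + 72161.37 + 129704.07 = 551332.68.

551333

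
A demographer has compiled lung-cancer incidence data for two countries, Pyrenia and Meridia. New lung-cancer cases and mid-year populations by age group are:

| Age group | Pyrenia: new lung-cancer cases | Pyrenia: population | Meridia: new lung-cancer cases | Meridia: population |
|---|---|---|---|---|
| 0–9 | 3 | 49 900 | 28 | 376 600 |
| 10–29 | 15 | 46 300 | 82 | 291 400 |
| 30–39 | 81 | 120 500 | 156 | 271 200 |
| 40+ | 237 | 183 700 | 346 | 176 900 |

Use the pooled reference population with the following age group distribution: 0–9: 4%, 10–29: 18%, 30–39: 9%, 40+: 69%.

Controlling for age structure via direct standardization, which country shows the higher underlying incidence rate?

Meridia

Age-specific rates per 100 000 for Pyrenia: 6.01, 32.40, 67.22, 129.01.
For Meridia: 7.43, 28.14, 57.52, 195.59.
Standard weights: 0.04, 0.18, 0.09, 0.69.
Pyrenia: 0.0400×6.01 + 0.1800×32.40 + 0.0900×67.22 + 0.6900×129.01 = 101.1419 per 100 000.
Meridia: 0.0400×7.43 + 0.1800×28.14 + 0.0900×57.52 + 0.6900×195.59 = 145.4972 per 100 000.
The crude rates (83.92 vs 54.83) would put Pyrenia higher, but that reflects its age composition; once standardized to a common age structure, Meridia has the higher underlying rate.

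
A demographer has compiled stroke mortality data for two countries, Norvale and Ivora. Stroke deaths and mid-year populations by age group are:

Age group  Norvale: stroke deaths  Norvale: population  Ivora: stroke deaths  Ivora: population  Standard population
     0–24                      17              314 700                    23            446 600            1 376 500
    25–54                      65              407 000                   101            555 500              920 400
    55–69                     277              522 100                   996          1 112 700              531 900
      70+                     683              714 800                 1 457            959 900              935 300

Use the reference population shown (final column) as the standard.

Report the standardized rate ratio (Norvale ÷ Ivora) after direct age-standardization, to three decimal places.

0.655

Age-specific rates per 100 000 for Norvale: 5.40, 15.97, 53.05, 95.55.
For Ivora: 5.15, 18.18, 89.51, 151.79.
Standard total = 3 764 100; weights = 0.3657, 0.2445, 0.1413, 0.2485.
Norvale: 0.3657×5.40 + 0.2445×15.97 + 0.1413×53.05 + 0.2485×95.55 = 37.1202 per 100 000.
Ivora: 0.3657×5.15 + 0.2445×18.18 + 0.1413×89.51 + 0.2485×151.79 = 56.6938 per 100 000.
Ratio = 37.1202 ÷ 56.6938 = 0.65475.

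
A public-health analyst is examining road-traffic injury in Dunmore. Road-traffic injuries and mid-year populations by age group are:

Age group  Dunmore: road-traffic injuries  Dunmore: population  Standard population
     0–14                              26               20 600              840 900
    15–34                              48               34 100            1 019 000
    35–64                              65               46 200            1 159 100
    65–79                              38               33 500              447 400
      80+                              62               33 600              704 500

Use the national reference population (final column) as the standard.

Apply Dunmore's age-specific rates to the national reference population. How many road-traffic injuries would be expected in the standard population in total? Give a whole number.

5934

Age-specific rates per 100 000 for Dunmore: 126.21, 140.76, 140.69, 113.43, 184.52.
Expected road-traffic injuries = Σ (standard pop × age-specific rate ÷ 100 000)
= 840 900×126.21/100 000 + 1 019 000×140.76/100 000 + 1 159 100×140.69/100 000 + 447 400×113.43/100 000 + 704 500×184.52/100 000
= 1061.33 + 1434.37 + 1630.77 + 507.50 + 1299.97 = 5933.94.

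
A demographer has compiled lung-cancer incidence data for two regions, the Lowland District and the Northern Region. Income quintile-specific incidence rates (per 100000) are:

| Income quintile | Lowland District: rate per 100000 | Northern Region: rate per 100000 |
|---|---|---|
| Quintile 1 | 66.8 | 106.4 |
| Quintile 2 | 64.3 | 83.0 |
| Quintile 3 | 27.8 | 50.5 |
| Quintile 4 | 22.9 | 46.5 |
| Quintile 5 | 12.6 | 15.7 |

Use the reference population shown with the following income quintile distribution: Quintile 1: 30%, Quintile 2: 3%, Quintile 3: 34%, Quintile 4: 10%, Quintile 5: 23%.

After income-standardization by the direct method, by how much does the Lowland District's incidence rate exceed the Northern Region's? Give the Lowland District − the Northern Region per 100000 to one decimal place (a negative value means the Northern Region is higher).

Standard weights: 0.30, 0.03, 0.34, 0.10, 0.23.
The Lowland District: 0.3000×66.8 + 0.0300×64.3 + 0.3400×27.8 + 0.1000×22.9 + 0.2300×12.6 = 36.6090 per 100000.
The Northern Region: 0.3000×106.4 + 0.0300×83.0 + 0.3400×50.5 + 0.1000×46.5 + 0.2300×15.7 = 59.8410 per 100000.
Difference = 36.6090 − 59.8410 = -23.2320.

-23.2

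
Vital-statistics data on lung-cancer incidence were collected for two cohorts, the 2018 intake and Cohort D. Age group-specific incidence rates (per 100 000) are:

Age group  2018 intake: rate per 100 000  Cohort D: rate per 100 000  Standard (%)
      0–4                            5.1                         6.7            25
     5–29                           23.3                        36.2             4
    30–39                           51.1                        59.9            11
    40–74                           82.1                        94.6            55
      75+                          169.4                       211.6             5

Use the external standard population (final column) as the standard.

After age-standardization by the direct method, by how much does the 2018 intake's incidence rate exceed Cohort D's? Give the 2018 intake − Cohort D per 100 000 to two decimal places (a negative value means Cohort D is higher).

Standard weights: 0.25, 0.04, 0.11, 0.55, 0.05.
The 2018 intake: 0.2500×5.1 + 0.0400×23.3 + 0.1100×51.1 + 0.5500×82.1 + 0.0500×169.4 = 61.4530 per 100 000.
Cohort D: 0.2500×6.7 + 0.0400×36.2 + 0.1100×59.9 + 0.5500×94.6 + 0.0500×211.6 = 72.3220 per 100 000.
Difference = 61.4530 − 72.3220 = -10.8690.

-10.87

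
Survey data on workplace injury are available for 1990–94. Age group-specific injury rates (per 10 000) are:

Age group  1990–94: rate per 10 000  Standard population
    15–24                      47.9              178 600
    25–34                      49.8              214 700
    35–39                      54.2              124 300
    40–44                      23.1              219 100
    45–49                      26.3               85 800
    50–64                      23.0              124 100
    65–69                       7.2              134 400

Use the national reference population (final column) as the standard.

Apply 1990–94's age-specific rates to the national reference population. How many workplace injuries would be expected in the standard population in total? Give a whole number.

3712

Expected workplace injuries = Σ (standard pop × age-specific rate ÷ 10 000)
= 178 600×47.9/10 000 + 214 700×49.8/10 000 + 124 300×54.2/10 000 + 219 100×23.1/10 000 + 85 800×26.3/10 000 + 124 100×23.0/10 000 + 134 400×7.2/10 000
= 855.49 + 1069.21 + 673.71 + 506.12 + 225.65 + 285.43 + 96.77 = 3712.38.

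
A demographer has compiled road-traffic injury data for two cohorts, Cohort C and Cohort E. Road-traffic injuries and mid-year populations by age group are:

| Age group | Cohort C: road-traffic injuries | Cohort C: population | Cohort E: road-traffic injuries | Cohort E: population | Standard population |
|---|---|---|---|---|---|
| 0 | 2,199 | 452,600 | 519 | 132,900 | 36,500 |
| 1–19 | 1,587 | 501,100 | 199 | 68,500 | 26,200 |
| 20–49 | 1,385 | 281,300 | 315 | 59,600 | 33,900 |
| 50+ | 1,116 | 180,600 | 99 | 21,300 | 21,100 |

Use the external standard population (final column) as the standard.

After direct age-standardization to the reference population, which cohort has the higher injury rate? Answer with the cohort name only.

Cohort C

Age-specific rates per 100,000 for Cohort C: 485.86, 316.70, 492.36, 617.94.
For Cohort E: 390.52, 290.51, 528.52, 464.79.
Standard total = 117,700; weights = 0.3101, 0.2226, 0.2880, 0.1793.
Cohort C: 0.3101×485.86 + 0.2226×316.70 + 0.2880×492.36 + 0.1793×617.94 = 473.7547 per 100,000.
Cohort E: 0.3101×390.52 + 0.2226×290.51 + 0.2880×528.52 + 0.1793×464.79 = 421.3197 per 100,000.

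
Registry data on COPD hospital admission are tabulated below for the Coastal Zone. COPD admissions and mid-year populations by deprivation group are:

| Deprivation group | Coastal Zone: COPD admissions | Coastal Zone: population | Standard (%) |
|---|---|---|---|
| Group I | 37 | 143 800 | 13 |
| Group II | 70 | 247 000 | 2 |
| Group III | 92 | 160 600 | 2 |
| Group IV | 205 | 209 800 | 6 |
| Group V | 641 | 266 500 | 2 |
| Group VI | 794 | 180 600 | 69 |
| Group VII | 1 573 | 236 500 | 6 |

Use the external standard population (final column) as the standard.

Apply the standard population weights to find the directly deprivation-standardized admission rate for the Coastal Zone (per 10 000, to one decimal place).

Deprivation-specific rates per 10 000 for the Coastal Zone: 2.57, 2.83, 5.73, 9.77, 24.05, 43.96, 66.51.
Standard weights: 0.13, 0.02, 0.02, 0.06, 0.02, 0.69, 0.06.
Standardized rate: 0.1300×2.57 + 0.0200×2.83 + 0.0200×5.73 + 0.0600×9.77 + 0.0200×24.05 + 0.6900×43.96 + 0.0600×66.51 = 35.8993 per 10 000.

35.9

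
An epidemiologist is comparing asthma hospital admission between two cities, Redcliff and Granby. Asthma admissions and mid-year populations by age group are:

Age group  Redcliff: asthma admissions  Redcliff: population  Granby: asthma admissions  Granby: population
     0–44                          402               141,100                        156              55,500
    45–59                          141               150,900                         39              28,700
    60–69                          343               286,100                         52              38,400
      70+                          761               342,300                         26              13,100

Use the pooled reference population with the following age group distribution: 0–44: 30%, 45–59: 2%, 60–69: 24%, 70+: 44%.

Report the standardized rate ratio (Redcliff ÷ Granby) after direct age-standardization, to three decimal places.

1.034

Age-specific rates per 10,000 for Redcliff: 28.49, 9.34, 11.99, 22.23.
For Granby: 28.11, 13.59, 13.54, 19.85.
Standard weights: 0.30, 0.02, 0.24, 0.44.
Redcliff: 0.3000×28.49 + 0.0200×9.34 + 0.2400×11.99 + 0.4400×22.23 = 21.3934 per 10,000.
Granby: 0.3000×28.11 + 0.0200×13.59 + 0.2400×13.54 + 0.4400×19.85 = 20.6870 per 10,000.
Ratio = 21.3934 ÷ 20.6870 = 1.03414.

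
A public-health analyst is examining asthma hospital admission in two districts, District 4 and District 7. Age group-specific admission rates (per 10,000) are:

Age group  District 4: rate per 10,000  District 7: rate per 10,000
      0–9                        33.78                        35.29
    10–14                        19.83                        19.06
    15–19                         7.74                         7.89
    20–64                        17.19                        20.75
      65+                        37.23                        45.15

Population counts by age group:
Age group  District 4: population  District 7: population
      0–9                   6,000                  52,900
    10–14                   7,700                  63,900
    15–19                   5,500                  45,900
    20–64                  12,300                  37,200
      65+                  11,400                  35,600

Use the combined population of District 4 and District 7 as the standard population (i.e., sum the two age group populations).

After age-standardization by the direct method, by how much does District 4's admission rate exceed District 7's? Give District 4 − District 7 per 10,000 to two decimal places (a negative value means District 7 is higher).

-2.12

Combined standard total = 278,400; weights = 0.2116, 0.2572, 0.1846, 0.1778, 0.1688.
District 4: 0.2116×33.78 + 0.2572×19.83 + 0.1846×7.74 + 0.1778×17.19 + 0.1688×37.23 = 23.0173 per 10,000.
District 7: 0.2116×35.29 + 0.2572×19.06 + 0.1846×7.89 + 0.1778×20.75 + 0.1688×45.15 = 25.1365 per 10,000.
Difference = 23.0173 − 25.1365 = -2.1192.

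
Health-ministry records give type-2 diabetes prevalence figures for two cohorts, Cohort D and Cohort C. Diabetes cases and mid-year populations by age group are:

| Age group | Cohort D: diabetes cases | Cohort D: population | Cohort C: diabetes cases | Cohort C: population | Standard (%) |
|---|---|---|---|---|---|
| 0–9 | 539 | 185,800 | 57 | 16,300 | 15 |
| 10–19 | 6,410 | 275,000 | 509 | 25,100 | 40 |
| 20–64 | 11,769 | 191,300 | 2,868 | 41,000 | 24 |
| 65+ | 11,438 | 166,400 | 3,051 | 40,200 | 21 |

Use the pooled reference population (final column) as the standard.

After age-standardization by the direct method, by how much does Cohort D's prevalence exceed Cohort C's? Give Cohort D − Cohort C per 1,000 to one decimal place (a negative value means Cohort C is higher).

-2.4

Age-specific rates per 1,000 for Cohort D: 2.901, 23.309, 61.521, 68.738.
For Cohort C: 3.497, 20.279, 69.951, 75.896.
Standard weights: 0.15, 0.40, 0.24, 0.21.
Cohort D: 0.1500×2.901 + 0.4000×23.309 + 0.2400×61.521 + 0.2100×68.738 = 38.9588 per 1,000.
Cohort C: 0.1500×3.497 + 0.4000×20.279 + 0.2400×69.951 + 0.2100×75.896 = 41.3624 per 1,000.
Difference = 38.9588 − 41.3624 = -2.4036.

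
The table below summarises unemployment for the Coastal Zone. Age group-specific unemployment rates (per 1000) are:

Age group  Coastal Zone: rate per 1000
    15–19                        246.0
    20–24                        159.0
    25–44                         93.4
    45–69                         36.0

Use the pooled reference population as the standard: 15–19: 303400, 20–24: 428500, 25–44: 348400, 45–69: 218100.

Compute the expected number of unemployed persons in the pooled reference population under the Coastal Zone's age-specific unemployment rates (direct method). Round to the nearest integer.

183160

Expected unemployed persons = Σ (standard pop × age-specific rate ÷ 1000)
= 303400×246.0/1000 + 428500×159.0/1000 + 348400×93.4/1000 + 218100×36.0/1000
= 74636.40 + 68131.50 + 32540.56 + 7851.60 = 183160.06.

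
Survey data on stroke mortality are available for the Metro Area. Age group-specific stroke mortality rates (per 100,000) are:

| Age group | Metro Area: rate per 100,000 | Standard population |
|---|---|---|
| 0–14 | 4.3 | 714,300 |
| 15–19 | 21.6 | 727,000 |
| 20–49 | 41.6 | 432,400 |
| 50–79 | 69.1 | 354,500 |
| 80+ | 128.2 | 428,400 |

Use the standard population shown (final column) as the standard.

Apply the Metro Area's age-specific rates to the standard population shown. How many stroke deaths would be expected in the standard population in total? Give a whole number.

Expected stroke deaths = Σ (standard pop × age-specific rate ÷ 100,000)
= 714,300×4.3/100,000 + 727,000×21.6/100,000 + 432,400×41.6/100,000 + 354,500×69.1/100,000 + 428,400×128.2/100,000
= 30.71 + 157.03 + 179.88 + 244.96 + 549.21 = 1161.79.

1162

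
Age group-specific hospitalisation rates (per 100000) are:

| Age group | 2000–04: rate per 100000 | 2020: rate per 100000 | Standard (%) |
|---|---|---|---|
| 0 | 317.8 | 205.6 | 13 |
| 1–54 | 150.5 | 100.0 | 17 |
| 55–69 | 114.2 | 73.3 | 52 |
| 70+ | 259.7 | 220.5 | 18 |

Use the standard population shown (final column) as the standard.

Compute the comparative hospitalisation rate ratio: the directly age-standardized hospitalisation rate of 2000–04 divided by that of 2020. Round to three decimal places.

Standard weights: 0.13, 0.17, 0.52, 0.18.
2000–04: 0.1300×317.8 + 0.1700×150.5 + 0.5200×114.2 + 0.1800×259.7 = 173.0290 per 100000.
2020: 0.1300×205.6 + 0.1700×100.0 + 0.5200×73.3 + 0.1800×220.5 = 121.5340 per 100000.
Ratio = 173.0290 ÷ 121.5340 = 1.42371.

1.424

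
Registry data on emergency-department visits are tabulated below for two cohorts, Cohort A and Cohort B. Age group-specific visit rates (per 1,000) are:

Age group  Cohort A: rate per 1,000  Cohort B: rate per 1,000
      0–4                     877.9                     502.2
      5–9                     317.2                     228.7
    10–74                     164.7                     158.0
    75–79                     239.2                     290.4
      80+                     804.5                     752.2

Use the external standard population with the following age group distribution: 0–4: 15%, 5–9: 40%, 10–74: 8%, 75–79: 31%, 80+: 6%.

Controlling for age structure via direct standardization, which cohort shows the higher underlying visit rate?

Cohort A

Standard weights: 0.15, 0.40, 0.08, 0.31, 0.06.
Cohort A: 0.1500×877.9 + 0.4000×317.2 + 0.0800×164.7 + 0.3100×239.2 + 0.0600×804.5 = 394.1630 per 1,000.
Cohort B: 0.1500×502.2 + 0.4000×228.7 + 0.0800×158.0 + 0.3100×290.4 + 0.0600×752.2 = 314.6060 per 1,000.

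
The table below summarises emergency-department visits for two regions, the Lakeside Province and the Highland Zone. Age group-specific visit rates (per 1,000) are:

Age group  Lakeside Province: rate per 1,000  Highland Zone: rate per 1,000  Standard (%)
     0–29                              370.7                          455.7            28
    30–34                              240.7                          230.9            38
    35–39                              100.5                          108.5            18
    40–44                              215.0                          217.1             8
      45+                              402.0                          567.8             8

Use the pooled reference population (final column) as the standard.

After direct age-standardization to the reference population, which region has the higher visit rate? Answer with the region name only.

Highland Zone

Standard weights: 0.28, 0.38, 0.18, 0.08, 0.08.
The Lakeside Province: 0.2800×370.7 + 0.3800×240.7 + 0.1800×100.5 + 0.0800×215.0 + 0.0800×402.0 = 262.7120 per 1,000.
The Highland Zone: 0.2800×455.7 + 0.3800×230.9 + 0.1800×108.5 + 0.0800×217.1 + 0.0800×567.8 = 297.6600 per 1,000.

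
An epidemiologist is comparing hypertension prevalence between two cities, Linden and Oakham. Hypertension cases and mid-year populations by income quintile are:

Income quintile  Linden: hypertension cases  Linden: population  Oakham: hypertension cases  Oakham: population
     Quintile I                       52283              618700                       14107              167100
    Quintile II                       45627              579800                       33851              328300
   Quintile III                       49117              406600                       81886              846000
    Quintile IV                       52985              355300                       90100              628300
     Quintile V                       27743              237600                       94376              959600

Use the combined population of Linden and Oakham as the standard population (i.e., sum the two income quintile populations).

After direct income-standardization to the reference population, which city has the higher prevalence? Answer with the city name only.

Income-specific rates per 1000 for Linden: 84.505, 78.694, 120.799, 149.127, 116.763.
For Oakham: 84.423, 103.110, 96.792, 143.403, 98.349.
Combined standard total = 5127300; weights = 0.1533, 0.1771, 0.2443, 0.1918, 0.2335.
Linden: 0.1533×84.505 + 0.1771×78.694 + 0.2443×120.799 + 0.1918×149.127 + 0.2335×116.763 = 112.2716 per 1000.
Oakham: 0.1533×84.423 + 0.1771×103.110 + 0.2443×96.792 + 0.1918×143.403 + 0.2335×98.349 = 105.3205 per 1000.
The crude rates (103.62 vs 107.30) would put Oakham higher, but that reflects its income composition; once standardized to a common income structure, Linden has the higher underlying rate.

Linden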